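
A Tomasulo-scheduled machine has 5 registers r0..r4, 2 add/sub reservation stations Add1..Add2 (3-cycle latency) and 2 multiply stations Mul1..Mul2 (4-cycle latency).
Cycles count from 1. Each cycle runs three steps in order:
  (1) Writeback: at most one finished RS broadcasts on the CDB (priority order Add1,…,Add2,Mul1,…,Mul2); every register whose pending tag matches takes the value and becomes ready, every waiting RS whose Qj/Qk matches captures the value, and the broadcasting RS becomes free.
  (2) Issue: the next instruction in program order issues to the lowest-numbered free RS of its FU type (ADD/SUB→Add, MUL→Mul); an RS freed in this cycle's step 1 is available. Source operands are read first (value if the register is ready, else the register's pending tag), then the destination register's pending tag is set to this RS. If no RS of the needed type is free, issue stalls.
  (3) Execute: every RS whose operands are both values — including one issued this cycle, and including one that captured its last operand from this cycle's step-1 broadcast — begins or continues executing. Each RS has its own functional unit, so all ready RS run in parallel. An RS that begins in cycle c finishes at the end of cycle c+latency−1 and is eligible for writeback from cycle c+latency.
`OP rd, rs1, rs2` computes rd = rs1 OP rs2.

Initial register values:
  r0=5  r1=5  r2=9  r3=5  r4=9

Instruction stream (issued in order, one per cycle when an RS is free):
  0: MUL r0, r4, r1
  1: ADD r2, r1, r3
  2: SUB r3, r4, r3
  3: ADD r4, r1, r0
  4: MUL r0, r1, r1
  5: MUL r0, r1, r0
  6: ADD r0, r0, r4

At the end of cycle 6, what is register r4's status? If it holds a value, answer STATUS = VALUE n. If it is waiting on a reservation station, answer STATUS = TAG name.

STATUS = TAG Add1

cycle 1: issue MUL r0<-Mul1 // r0:Mul1,r1:5,r2:9,r3:5,r4:9
cycle 2: issue ADD r2<-Add1 // r0:Mul1,r1:5,r2:Add1,r3:5,r4:9
cycle 3: issue SUB r3<-Add2 // r0:Mul1,r1:5,r2:Add1,r3:Add2,r4:9
cycle 4: stall // r0:Mul1,r1:5,r2:Add1,r3:Add2,r4:9
cycle 5: CDB Add1=10; issue ADD r4<-Add1 // r0:Mul1,r1:5,r2:10,r3:Add2,r4:Add1
cycle 6: CDB Add2=4; issue MUL r0<-Mul2 // r0:Mul2,r1:5,r2:10,r3:4,r4:Add1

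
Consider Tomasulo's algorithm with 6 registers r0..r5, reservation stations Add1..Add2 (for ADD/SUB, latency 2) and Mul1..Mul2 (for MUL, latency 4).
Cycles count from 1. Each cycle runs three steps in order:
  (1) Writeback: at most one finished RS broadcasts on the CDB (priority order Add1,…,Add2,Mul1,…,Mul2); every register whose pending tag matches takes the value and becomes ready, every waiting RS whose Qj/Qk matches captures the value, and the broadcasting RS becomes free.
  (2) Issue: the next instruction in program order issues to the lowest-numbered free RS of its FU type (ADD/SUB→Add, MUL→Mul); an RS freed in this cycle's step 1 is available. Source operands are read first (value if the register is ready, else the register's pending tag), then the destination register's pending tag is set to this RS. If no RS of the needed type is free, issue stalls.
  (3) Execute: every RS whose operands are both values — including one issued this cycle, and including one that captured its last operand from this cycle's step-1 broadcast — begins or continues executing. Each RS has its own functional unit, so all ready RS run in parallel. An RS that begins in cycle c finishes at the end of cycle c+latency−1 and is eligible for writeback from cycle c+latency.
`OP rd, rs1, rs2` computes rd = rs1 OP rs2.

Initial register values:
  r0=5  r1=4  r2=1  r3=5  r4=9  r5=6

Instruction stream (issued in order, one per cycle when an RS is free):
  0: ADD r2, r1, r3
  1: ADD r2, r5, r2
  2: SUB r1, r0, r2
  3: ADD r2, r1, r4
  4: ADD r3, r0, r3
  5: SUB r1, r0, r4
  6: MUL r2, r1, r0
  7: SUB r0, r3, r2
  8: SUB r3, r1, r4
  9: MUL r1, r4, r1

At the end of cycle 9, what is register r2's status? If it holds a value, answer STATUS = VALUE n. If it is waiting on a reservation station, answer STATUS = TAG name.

STATUS = TAG Add2

  c1: issue ADD r2<-Add1  regs: r0:5,r1:4,r2:Add1,r3:5,r4:9,r5:6
  c2: issue ADD r2<-Add2  regs: r0:5,r1:4,r2:Add2,r3:5,r4:9,r5:6
  c3: CDB Add1=9; issue SUB r1<-Add1  regs: r0:5,r1:Add1,r2:Add2,r3:5,r4:9,r5:6
  c4: stall  regs: r0:5,r1:Add1,r2:Add2,r3:5,r4:9,r5:6
  c5: CDB Add2=15; issue ADD r2<-Add2  regs: r0:5,r1:Add1,r2:Add2,r3:5,r4:9,r5:6
  c6: stall  regs: r0:5,r1:Add1,r2:Add2,r3:5,r4:9,r5:6
  c7: CDB Add1=-10; issue ADD r3<-Add1  regs: r0:5,r1:-10,r2:Add2,r3:Add1,r4:9,r5:6
  c8: stall  regs: r0:5,r1:-10,r2:Add2,r3:Add1,r4:9,r5:6
  c9: CDB Add1=10; issue SUB r1<-Add1  regs: r0:5,r1:Add1,r2:Add2,r3:10,r4:9,r5:6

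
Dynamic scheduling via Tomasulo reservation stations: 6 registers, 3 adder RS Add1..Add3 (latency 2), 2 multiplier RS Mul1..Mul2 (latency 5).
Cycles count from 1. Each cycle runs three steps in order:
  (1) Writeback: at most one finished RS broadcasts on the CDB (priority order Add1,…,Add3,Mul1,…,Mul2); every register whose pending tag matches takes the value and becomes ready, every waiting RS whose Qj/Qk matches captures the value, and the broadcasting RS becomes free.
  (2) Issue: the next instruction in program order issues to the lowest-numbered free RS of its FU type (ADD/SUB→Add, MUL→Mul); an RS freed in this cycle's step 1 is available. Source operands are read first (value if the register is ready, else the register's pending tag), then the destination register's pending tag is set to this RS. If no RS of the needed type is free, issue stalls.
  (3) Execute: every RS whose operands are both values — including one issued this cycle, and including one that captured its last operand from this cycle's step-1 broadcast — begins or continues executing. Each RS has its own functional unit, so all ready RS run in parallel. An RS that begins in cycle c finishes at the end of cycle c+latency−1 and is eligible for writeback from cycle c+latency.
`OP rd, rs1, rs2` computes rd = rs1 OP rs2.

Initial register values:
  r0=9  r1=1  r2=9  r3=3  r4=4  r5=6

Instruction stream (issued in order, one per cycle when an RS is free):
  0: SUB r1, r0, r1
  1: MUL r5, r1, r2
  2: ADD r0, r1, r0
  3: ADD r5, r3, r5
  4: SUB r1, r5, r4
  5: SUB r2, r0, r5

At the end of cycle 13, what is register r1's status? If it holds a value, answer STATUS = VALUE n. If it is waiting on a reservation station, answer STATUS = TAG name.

STATUS = VALUE 71

c1: issue SUB r1<-Add1 | r0:9,r1:Add1,r2:9,r3:3,r4:4,r5:6
c2: issue MUL r5<-Mul1 | r0:9,r1:Add1,r2:9,r3:3,r4:4,r5:Mul1
c3: CDB Add1=8; issue ADD r0<-Add1 | r0:Add1,r1:8,r2:9,r3:3,r4:4,r5:Mul1
c4: issue ADD r5<-Add2 | r0:Add1,r1:8,r2:9,r3:3,r4:4,r5:Add2
c5: CDB Add1=17; issue SUB r1<-Add1 | r0:17,r1:Add1,r2:9,r3:3,r4:4,r5:Add2
c6: issue SUB r2<-Add3 | r0:17,r1:Add1,r2:Add3,r3:3,r4:4,r5:Add2
c7: - | r0:17,r1:Add1,r2:Add3,r3:3,r4:4,r5:Add2
c8: CDB Mul1=72 | r0:17,r1:Add1,r2:Add3,r3:3,r4:4,r5:Add2
c9: - | r0:17,r1:Add1,r2:Add3,r3:3,r4:4,r5:Add2
c10: CDB Add2=75 | r0:17,r1:Add1,r2:Add3,r3:3,r4:4,r5:75
c11: - | r0:17,r1:Add1,r2:Add3,r3:3,r4:4,r5:75
c12: CDB Add1=71 | r0:17,r1:71,r2:Add3,r3:3,r4:4,r5:75
c13: CDB Add3=-58 | r0:17,r1:71,r2:-58,r3:3,r4:4,r5:75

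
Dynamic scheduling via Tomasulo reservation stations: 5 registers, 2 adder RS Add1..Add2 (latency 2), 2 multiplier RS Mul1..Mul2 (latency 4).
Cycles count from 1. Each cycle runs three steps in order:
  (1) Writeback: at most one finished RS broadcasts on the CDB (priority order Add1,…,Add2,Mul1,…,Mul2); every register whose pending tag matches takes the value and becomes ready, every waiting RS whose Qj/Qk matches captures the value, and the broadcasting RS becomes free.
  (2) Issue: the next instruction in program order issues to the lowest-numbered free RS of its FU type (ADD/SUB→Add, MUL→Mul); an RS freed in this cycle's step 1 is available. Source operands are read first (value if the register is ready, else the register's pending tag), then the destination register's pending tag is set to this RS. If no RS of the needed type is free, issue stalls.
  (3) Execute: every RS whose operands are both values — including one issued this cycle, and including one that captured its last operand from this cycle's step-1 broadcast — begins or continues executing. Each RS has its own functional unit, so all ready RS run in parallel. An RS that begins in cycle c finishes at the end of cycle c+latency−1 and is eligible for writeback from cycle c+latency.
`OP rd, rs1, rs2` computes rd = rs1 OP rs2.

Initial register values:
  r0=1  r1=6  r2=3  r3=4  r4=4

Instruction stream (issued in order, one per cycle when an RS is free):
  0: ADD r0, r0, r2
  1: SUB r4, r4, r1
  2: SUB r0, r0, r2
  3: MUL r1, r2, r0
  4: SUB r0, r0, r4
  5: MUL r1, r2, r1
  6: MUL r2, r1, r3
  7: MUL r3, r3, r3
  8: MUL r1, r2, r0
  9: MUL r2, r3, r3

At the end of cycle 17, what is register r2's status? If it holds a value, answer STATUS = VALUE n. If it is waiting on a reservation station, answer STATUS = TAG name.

cycle 1: issue ADD r0<-Add1 // r0:Add1,r1:6,r2:3,r3:4,r4:4
cycle 2: issue SUB r4<-Add2 // r0:Add1,r1:6,r2:3,r3:4,r4:Add2
cycle 3: CDB Add1=4; issue SUB r0<-Add1 // r0:Add1,r1:6,r2:3,r3:4,r4:Add2
cycle 4: CDB Add2=-2; issue MUL r1<-Mul1 // r0:Add1,r1:Mul1,r2:3,r3:4,r4:-2
cycle 5: CDB Add1=1; issue SUB r0<-Add1 // r0:Add1,r1:Mul1,r2:3,r3:4,r4:-2
cycle 6: issue MUL r1<-Mul2 // r0:Add1,r1:Mul2,r2:3,r3:4,r4:-2
cycle 7: CDB Add1=3; stall // r0:3,r1:Mul2,r2:3,r3:4,r4:-2
cycle 8: stall // r0:3,r1:Mul2,r2:3,r3:4,r4:-2
cycle 9: CDB Mul1=3; issue MUL r2<-Mul1 // r0:3,r1:Mul2,r2:Mul1,r3:4,r4:-2
cycle 10: stall // r0:3,r1:Mul2,r2:Mul1,r3:4,r4:-2
cycle 11: stall // r0:3,r1:Mul2,r2:Mul1,r3:4,r4:-2
cycle 12: stall // r0:3,r1:Mul2,r2:Mul1,r3:4,r4:-2
cycle 13: CDB Mul2=9; issue MUL r3<-Mul2 // r0:3,r1:9,r2:Mul1,r3:Mul2,r4:-2
cycle 14: stall // r0:3,r1:9,r2:Mul1,r3:Mul2,r4:-2
cycle 15: stall // r0:3,r1:9,r2:Mul1,r3:Mul2,r4:-2
cycle 16: stall // r0:3,r1:9,r2:Mul1,r3:Mul2,r4:-2
cycle 17: CDB Mul1=36; issue MUL r1<-Mul1 // r0:3,r1:Mul1,r2:36,r3:Mul2,r4:-2

STATUS = VALUE 36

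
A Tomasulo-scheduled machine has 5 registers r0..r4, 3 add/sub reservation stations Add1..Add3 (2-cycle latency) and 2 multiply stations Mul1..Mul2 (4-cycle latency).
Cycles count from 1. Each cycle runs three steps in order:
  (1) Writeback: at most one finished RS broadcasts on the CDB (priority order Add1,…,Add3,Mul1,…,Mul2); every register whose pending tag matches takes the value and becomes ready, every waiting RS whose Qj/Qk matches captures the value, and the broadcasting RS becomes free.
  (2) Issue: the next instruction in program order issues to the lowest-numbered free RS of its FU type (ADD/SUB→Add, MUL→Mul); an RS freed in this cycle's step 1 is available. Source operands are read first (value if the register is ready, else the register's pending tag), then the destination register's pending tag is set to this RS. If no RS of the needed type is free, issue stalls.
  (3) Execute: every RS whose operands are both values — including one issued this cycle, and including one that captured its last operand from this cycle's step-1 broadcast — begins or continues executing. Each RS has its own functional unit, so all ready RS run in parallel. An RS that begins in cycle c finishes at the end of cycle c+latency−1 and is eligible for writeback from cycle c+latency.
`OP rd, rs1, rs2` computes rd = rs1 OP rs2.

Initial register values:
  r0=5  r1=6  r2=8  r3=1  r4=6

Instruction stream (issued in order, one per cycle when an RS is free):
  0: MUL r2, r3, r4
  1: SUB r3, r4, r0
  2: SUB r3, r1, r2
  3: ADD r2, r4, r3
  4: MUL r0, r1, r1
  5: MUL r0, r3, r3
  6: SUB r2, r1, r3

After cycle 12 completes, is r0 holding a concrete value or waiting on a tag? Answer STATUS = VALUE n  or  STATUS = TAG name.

STATUS = VALUE 0

cycle 1: issue MUL r2<-Mul1 // r0:5,r1:6,r2:Mul1,r3:1,r4:6
cycle 2: issue SUB r3<-Add1 // r0:5,r1:6,r2:Mul1,r3:Add1,r4:6
cycle 3: issue SUB r3<-Add2 // r0:5,r1:6,r2:Mul1,r3:Add2,r4:6
cycle 4: CDB Add1=1; issue ADD r2<-Add1 // r0:5,r1:6,r2:Add1,r3:Add2,r4:6
cycle 5: CDB Mul1=6; issue MUL r0<-Mul1 // r0:Mul1,r1:6,r2:Add1,r3:Add2,r4:6
cycle 6: issue MUL r0<-Mul2 // r0:Mul2,r1:6,r2:Add1,r3:Add2,r4:6
cycle 7: CDB Add2=0; issue SUB r2<-Add2 // r0:Mul2,r1:6,r2:Add2,r3:0,r4:6
cycle 8: - // r0:Mul2,r1:6,r2:Add2,r3:0,r4:6
cycle 9: CDB Add1=6 // r0:Mul2,r1:6,r2:Add2,r3:0,r4:6
cycle 10: CDB Add2=6 // r0:Mul2,r1:6,r2:6,r3:0,r4:6
cycle 11: CDB Mul1=36 // r0:Mul2,r1:6,r2:6,r3:0,r4:6
cycle 12: CDB Mul2=0 // r0:0,r1:6,r2:6,r3:0,r4:6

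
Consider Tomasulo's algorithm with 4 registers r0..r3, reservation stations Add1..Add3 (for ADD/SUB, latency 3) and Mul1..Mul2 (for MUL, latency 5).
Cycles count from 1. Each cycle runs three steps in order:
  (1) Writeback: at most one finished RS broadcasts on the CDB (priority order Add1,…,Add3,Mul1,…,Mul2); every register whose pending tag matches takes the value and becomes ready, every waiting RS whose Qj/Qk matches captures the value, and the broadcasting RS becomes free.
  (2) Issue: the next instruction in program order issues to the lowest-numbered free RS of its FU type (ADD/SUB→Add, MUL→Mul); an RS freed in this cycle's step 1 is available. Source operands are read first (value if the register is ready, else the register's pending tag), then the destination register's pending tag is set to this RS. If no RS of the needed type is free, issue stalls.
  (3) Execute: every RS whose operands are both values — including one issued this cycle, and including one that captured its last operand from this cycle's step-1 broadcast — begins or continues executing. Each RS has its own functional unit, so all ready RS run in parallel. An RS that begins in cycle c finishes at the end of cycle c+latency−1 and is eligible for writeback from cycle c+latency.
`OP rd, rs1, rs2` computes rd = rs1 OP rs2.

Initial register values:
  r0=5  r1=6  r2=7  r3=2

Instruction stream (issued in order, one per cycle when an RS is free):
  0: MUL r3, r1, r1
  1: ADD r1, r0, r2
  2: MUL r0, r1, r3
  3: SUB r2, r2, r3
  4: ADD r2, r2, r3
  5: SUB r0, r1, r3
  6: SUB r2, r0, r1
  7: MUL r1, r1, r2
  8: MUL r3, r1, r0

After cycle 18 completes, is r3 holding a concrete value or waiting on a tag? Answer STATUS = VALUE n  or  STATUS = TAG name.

cycle 1: issue MUL r3<-Mul1 // r0:5,r1:6,r2:7,r3:Mul1
cycle 2: issue ADD r1<-Add1 // r0:5,r1:Add1,r2:7,r3:Mul1
cycle 3: issue MUL r0<-Mul2 // r0:Mul2,r1:Add1,r2:7,r3:Mul1
cycle 4: issue SUB r2<-Add2 // r0:Mul2,r1:Add1,r2:Add2,r3:Mul1
cycle 5: CDB Add1=12; issue ADD r2<-Add1 // r0:Mul2,r1:12,r2:Add1,r3:Mul1
cycle 6: CDB Mul1=36; issue SUB r0<-Add3 // r0:Add3,r1:12,r2:Add1,r3:36
cycle 7: stall // r0:Add3,r1:12,r2:Add1,r3:36
cycle 8: stall // r0:Add3,r1:12,r2:Add1,r3:36
cycle 9: CDB Add2=-29; issue SUB r2<-Add2 // r0:Add3,r1:12,r2:Add2,r3:36
cycle 10: CDB Add3=-24; issue MUL r1<-Mul1 // r0:-24,r1:Mul1,r2:Add2,r3:36
cycle 11: CDB Mul2=432; issue MUL r3<-Mul2 // r0:-24,r1:Mul1,r2:Add2,r3:Mul2
cycle 12: CDB Add1=7 // r0:-24,r1:Mul1,r2:Add2,r3:Mul2
cycle 13: CDB Add2=-36 // r0:-24,r1:Mul1,r2:-36,r3:Mul2
cycle 14: - // r0:-24,r1:Mul1,r2:-36,r3:Mul2
cycle 15: - // r0:-24,r1:Mul1,r2:-36,r3:Mul2
cycle 16: - // r0:-24,r1:Mul1,r2:-36,r3:Mul2
cycle 17: - // r0:-24,r1:Mul1,r2:-36,r3:Mul2
cycle 18: CDB Mul1=-432 // r0:-24,r1:-432,r2:-36,r3:Mul2

STATUS = TAG Mul2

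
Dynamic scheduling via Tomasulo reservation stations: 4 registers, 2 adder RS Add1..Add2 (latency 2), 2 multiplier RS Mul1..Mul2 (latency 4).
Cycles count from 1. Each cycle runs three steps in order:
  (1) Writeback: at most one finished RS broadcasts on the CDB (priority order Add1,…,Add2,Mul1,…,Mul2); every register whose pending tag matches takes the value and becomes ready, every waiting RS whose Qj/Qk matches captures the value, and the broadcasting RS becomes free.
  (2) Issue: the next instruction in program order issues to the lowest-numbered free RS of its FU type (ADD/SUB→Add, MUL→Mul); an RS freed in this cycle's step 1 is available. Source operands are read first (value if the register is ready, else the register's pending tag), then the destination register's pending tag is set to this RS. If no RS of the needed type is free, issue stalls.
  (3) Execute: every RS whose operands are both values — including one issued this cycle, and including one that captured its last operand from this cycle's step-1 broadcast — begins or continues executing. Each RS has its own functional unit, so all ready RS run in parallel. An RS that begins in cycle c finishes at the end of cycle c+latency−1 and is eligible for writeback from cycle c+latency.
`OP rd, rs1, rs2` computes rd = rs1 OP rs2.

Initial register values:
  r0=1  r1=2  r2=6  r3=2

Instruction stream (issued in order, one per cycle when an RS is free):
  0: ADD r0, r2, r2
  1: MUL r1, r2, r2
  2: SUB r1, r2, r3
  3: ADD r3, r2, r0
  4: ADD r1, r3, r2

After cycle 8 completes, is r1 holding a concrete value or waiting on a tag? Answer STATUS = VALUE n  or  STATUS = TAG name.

STATUS = VALUE 24

  c1: issue ADD r0<-Add1  regs: r0:Add1,r1:2,r2:6,r3:2
  c2: issue MUL r1<-Mul1  regs: r0:Add1,r1:Mul1,r2:6,r3:2
  c3: CDB Add1=12; issue SUB r1<-Add1  regs: r0:12,r1:Add1,r2:6,r3:2
  c4: issue ADD r3<-Add2  regs: r0:12,r1:Add1,r2:6,r3:Add2
  c5: CDB Add1=4; issue ADD r1<-Add1  regs: r0:12,r1:Add1,r2:6,r3:Add2
  c6: CDB Add2=18  regs: r0:12,r1:Add1,r2:6,r3:18
  c7: CDB Mul1=36  regs: r0:12,r1:Add1,r2:6,r3:18
  c8: CDB Add1=24  regs: r0:12,r1:24,r2:6,r3:18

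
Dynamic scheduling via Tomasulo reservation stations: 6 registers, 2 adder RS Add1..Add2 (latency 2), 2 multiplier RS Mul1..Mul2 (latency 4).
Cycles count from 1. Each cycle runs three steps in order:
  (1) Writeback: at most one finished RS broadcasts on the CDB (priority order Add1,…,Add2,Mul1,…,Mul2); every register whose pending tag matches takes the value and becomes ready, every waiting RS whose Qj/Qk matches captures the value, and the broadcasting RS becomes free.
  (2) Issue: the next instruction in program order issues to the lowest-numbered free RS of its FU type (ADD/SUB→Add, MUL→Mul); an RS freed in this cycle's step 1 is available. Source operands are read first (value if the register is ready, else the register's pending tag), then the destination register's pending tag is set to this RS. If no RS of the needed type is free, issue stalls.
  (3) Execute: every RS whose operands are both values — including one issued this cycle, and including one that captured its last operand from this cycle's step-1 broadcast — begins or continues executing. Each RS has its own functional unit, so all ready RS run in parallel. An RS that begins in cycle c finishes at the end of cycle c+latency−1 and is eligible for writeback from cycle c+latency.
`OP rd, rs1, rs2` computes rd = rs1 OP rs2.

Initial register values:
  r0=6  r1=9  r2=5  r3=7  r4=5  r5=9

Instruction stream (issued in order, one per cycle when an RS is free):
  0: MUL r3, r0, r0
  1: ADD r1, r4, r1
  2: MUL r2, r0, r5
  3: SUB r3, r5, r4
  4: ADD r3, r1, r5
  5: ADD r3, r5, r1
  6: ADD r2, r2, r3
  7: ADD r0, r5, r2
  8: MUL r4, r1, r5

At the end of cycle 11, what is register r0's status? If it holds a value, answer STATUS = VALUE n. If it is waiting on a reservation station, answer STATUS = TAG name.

c1: issue MUL r3<-Mul1 | r0:6,r1:9,r2:5,r3:Mul1,r4:5,r5:9
c2: issue ADD r1<-Add1 | r0:6,r1:Add1,r2:5,r3:Mul1,r4:5,r5:9
c3: issue MUL r2<-Mul2 | r0:6,r1:Add1,r2:Mul2,r3:Mul1,r4:5,r5:9
c4: CDB Add1=14; issue SUB r3<-Add1 | r0:6,r1:14,r2:Mul2,r3:Add1,r4:5,r5:9
c5: CDB Mul1=36; issue ADD r3<-Add2 | r0:6,r1:14,r2:Mul2,r3:Add2,r4:5,r5:9
c6: CDB Add1=4; issue ADD r3<-Add1 | r0:6,r1:14,r2:Mul2,r3:Add1,r4:5,r5:9
c7: CDB Add2=23; issue ADD r2<-Add2 | r0:6,r1:14,r2:Add2,r3:Add1,r4:5,r5:9
c8: CDB Add1=23; issue ADD r0<-Add1 | r0:Add1,r1:14,r2:Add2,r3:23,r4:5,r5:9
c9: CDB Mul2=54; issue MUL r4<-Mul1 | r0:Add1,r1:14,r2:Add2,r3:23,r4:Mul1,r5:9
c10: - | r0:Add1,r1:14,r2:Add2,r3:23,r4:Mul1,r5:9
c11: CDB Add2=77 | r0:Add1,r1:14,r2:77,r3:23,r4:Mul1,r5:9

STATUS = TAG Add1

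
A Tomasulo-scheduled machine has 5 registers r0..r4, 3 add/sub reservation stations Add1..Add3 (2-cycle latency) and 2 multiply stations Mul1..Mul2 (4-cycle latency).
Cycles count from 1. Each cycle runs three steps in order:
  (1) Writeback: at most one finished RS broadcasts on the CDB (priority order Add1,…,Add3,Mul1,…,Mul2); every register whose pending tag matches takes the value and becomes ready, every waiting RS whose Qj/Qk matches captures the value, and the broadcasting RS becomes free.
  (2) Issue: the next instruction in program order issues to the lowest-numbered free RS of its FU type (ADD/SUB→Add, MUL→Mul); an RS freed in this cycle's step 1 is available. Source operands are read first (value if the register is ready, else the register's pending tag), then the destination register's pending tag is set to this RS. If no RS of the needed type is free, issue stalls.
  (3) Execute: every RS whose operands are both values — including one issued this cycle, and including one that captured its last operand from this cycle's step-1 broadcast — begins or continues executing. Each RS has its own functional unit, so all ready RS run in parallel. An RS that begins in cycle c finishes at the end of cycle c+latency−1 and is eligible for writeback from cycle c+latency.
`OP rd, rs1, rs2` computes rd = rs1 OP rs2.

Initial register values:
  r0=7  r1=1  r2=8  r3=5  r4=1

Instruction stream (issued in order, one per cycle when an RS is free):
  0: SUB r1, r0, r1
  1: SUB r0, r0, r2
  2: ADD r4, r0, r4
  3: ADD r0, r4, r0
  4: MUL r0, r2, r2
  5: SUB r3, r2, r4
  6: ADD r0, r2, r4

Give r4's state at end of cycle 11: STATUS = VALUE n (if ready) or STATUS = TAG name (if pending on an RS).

  c1: issue SUB r1<-Add1  regs: r0:7,r1:Add1,r2:8,r3:5,r4:1
  c2: issue SUB r0<-Add2  regs: r0:Add2,r1:Add1,r2:8,r3:5,r4:1
  c3: CDB Add1=6; issue ADD r4<-Add1  regs: r0:Add2,r1:6,r2:8,r3:5,r4:Add1
  c4: CDB Add2=-1; issue ADD r0<-Add2  regs: r0:Add2,r1:6,r2:8,r3:5,r4:Add1
  c5: issue MUL r0<-Mul1  regs: r0:Mul1,r1:6,r2:8,r3:5,r4:Add1
  c6: CDB Add1=0; issue SUB r3<-Add1  regs: r0:Mul1,r1:6,r2:8,r3:Add1,r4:0
  c7: issue ADD r0<-Add3  regs: r0:Add3,r1:6,r2:8,r3:Add1,r4:0
  c8: CDB Add1=8  regs: r0:Add3,r1:6,r2:8,r3:8,r4:0
  c9: CDB Add2=-1  regs: r0:Add3,r1:6,r2:8,r3:8,r4:0
  c10: CDB Add3=8  regs: r0:8,r1:6,r2:8,r3:8,r4:0
  c11: CDB Mul1=64  regs: r0:8,r1:6,r2:8,r3:8,r4:0

STATUS = VALUE 0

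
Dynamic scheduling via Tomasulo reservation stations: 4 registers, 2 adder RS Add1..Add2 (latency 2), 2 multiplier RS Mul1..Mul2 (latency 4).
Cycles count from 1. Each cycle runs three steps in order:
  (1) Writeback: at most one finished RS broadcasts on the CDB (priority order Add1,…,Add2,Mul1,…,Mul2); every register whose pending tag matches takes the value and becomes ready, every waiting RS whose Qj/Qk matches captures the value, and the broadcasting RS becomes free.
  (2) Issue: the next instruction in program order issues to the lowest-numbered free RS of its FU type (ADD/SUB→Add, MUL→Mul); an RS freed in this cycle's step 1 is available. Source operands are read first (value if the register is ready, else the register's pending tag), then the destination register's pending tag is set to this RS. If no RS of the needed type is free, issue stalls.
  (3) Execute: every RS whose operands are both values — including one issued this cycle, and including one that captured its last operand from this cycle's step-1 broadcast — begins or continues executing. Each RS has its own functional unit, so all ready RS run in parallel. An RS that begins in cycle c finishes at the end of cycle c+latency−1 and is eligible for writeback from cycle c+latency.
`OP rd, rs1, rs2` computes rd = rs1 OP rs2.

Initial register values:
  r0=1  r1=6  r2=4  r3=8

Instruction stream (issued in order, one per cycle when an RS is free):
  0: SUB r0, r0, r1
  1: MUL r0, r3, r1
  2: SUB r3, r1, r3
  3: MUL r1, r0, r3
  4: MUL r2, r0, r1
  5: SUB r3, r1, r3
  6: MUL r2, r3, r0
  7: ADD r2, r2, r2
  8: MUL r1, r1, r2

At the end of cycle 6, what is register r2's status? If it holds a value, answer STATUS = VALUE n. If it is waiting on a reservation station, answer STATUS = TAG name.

STATUS = TAG Mul1

c1: issue SUB r0<-Add1 | r0:Add1,r1:6,r2:4,r3:8
c2: issue MUL r0<-Mul1 | r0:Mul1,r1:6,r2:4,r3:8
c3: CDB Add1=-5; issue SUB r3<-Add1 | r0:Mul1,r1:6,r2:4,r3:Add1
c4: issue MUL r1<-Mul2 | r0:Mul1,r1:Mul2,r2:4,r3:Add1
c5: CDB Add1=-2; stall | r0:Mul1,r1:Mul2,r2:4,r3:-2
c6: CDB Mul1=48; issue MUL r2<-Mul1 | r0:48,r1:Mul2,r2:Mul1,r3:-2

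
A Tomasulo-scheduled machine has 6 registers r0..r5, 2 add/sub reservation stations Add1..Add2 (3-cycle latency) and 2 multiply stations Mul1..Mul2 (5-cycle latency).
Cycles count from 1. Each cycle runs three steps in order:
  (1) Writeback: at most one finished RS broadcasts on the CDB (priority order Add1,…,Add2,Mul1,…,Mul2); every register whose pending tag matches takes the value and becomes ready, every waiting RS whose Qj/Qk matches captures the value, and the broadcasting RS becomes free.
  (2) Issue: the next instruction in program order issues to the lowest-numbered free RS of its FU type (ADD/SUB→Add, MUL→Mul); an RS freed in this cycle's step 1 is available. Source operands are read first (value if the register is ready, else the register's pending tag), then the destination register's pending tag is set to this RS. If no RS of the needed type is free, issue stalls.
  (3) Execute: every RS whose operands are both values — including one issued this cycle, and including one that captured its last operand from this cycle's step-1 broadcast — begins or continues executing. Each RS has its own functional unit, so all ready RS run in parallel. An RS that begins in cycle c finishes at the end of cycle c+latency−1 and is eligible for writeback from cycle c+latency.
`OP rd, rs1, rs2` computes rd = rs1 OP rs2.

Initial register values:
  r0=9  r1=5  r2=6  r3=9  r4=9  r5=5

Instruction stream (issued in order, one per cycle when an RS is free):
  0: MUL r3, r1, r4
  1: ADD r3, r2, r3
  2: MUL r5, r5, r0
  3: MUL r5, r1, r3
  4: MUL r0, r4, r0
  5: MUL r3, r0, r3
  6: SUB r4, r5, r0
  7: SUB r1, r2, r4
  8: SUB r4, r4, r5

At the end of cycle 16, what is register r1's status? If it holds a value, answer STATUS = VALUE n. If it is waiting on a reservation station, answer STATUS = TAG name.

c1: issue MUL r3<-Mul1 | r0:9,r1:5,r2:6,r3:Mul1,r4:9,r5:5
c2: issue ADD r3<-Add1 | r0:9,r1:5,r2:6,r3:Add1,r4:9,r5:5
c3: issue MUL r5<-Mul2 | r0:9,r1:5,r2:6,r3:Add1,r4:9,r5:Mul2
c4: stall | r0:9,r1:5,r2:6,r3:Add1,r4:9,r5:Mul2
c5: stall | r0:9,r1:5,r2:6,r3:Add1,r4:9,r5:Mul2
c6: CDB Mul1=45; issue MUL r5<-Mul1 | r0:9,r1:5,r2:6,r3:Add1,r4:9,r5:Mul1
c7: stall | r0:9,r1:5,r2:6,r3:Add1,r4:9,r5:Mul1
c8: CDB Mul2=45; issue MUL r0<-Mul2 | r0:Mul2,r1:5,r2:6,r3:Add1,r4:9,r5:Mul1
c9: CDB Add1=51; stall | r0:Mul2,r1:5,r2:6,r3:51,r4:9,r5:Mul1
c10: stall | r0:Mul2,r1:5,r2:6,r3:51,r4:9,r5:Mul1
c11: stall | r0:Mul2,r1:5,r2:6,r3:51,r4:9,r5:Mul1
c12: stall | r0:Mul2,r1:5,r2:6,r3:51,r4:9,r5:Mul1
c13: CDB Mul2=81; issue MUL r3<-Mul2 | r0:81,r1:5,r2:6,r3:Mul2,r4:9,r5:Mul1
c14: CDB Mul1=255; issue SUB r4<-Add1 | r0:81,r1:5,r2:6,r3:Mul2,r4:Add1,r5:255
c15: issue SUB r1<-Add2 | r0:81,r1:Add2,r2:6,r3:Mul2,r4:Add1,r5:255
c16: stall | r0:81,r1:Add2,r2:6,r3:Mul2,r4:Add1,r5:255

STATUS = TAG Add2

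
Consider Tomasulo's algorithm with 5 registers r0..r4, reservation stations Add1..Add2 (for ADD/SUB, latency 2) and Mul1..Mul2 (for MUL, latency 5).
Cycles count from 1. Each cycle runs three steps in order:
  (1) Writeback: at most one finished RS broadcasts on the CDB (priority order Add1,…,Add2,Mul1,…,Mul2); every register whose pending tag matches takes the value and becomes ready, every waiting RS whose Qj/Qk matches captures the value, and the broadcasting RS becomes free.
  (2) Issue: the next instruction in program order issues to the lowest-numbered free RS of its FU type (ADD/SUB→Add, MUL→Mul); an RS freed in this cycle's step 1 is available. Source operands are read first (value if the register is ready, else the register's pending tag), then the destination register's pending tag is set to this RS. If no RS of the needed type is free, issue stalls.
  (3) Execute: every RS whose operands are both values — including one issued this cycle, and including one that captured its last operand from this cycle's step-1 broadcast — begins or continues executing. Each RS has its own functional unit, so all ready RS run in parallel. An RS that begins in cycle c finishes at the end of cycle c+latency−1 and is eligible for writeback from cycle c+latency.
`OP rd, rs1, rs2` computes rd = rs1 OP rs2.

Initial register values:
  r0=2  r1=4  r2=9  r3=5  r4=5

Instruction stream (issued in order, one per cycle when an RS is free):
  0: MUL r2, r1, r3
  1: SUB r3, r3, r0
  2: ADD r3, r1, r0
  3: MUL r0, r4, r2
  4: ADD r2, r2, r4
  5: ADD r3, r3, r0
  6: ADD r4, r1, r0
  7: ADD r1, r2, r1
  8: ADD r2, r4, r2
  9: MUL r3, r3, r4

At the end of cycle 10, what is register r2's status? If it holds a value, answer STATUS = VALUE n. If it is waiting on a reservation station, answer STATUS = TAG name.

STATUS = VALUE 25

  c1: issue MUL r2<-Mul1  regs: r0:2,r1:4,r2:Mul1,r3:5,r4:5
  c2: issue SUB r3<-Add1  regs: r0:2,r1:4,r2:Mul1,r3:Add1,r4:5
  c3: issue ADD r3<-Add2  regs: r0:2,r1:4,r2:Mul1,r3:Add2,r4:5
  c4: CDB Add1=3; issue MUL r0<-Mul2  regs: r0:Mul2,r1:4,r2:Mul1,r3:Add2,r4:5
  c5: CDB Add2=6; issue ADD r2<-Add1  regs: r0:Mul2,r1:4,r2:Add1,r3:6,r4:5
  c6: CDB Mul1=20; issue ADD r3<-Add2  regs: r0:Mul2,r1:4,r2:Add1,r3:Add2,r4:5
  c7: stall  regs: r0:Mul2,r1:4,r2:Add1,r3:Add2,r4:5
  c8: CDB Add1=25; issue ADD r4<-Add1  regs: r0:Mul2,r1:4,r2:25,r3:Add2,r4:Add1
  c9: stall  regs: r0:Mul2,r1:4,r2:25,r3:Add2,r4:Add1
  c10: stall  regs: r0:Mul2,r1:4,r2:25,r3:Add2,r4:Add1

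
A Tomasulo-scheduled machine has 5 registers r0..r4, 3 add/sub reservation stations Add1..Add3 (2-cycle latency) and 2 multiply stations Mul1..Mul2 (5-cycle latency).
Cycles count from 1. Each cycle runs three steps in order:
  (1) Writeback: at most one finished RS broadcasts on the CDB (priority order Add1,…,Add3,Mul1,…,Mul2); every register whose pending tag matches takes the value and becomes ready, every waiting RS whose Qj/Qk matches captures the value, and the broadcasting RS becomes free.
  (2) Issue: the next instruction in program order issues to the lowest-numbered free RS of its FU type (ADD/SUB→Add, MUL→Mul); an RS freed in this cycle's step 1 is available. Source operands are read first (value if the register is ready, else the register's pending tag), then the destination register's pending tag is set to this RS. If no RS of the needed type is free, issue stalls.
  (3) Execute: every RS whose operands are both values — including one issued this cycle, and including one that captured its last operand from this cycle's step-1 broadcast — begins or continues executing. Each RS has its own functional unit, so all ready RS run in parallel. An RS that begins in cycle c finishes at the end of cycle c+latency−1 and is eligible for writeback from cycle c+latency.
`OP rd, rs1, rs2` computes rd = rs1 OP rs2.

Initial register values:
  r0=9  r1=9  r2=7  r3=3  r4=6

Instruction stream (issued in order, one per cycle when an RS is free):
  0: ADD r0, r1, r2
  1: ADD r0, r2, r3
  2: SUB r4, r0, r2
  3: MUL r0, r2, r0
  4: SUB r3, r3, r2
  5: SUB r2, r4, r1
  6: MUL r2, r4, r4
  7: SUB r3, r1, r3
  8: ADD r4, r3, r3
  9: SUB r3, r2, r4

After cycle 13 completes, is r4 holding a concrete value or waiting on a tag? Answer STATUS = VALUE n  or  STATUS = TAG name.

c1: issue ADD r0<-Add1 | r0:Add1,r1:9,r2:7,r3:3,r4:6
c2: issue ADD r0<-Add2 | r0:Add2,r1:9,r2:7,r3:3,r4:6
c3: CDB Add1=16; issue SUB r4<-Add1 | r0:Add2,r1:9,r2:7,r3:3,r4:Add1
c4: CDB Add2=10; issue MUL r0<-Mul1 | r0:Mul1,r1:9,r2:7,r3:3,r4:Add1
c5: issue SUB r3<-Add2 | r0:Mul1,r1:9,r2:7,r3:Add2,r4:Add1
c6: CDB Add1=3; issue SUB r2<-Add1 | r0:Mul1,r1:9,r2:Add1,r3:Add2,r4:3
c7: CDB Add2=-4; issue MUL r2<-Mul2 | r0:Mul1,r1:9,r2:Mul2,r3:-4,r4:3
c8: CDB Add1=-6; issue SUB r3<-Add1 | r0:Mul1,r1:9,r2:Mul2,r3:Add1,r4:3
c9: CDB Mul1=70; issue ADD r4<-Add2 | r0:70,r1:9,r2:Mul2,r3:Add1,r4:Add2
c10: CDB Add1=13; issue SUB r3<-Add1 | r0:70,r1:9,r2:Mul2,r3:Add1,r4:Add2
c11: - | r0:70,r1:9,r2:Mul2,r3:Add1,r4:Add2
c12: CDB Add2=26 | r0:70,r1:9,r2:Mul2,r3:Add1,r4:26
c13: CDB Mul2=9 | r0:70,r1:9,r2:9,r3:Add1,r4:26

STATUS = VALUE 26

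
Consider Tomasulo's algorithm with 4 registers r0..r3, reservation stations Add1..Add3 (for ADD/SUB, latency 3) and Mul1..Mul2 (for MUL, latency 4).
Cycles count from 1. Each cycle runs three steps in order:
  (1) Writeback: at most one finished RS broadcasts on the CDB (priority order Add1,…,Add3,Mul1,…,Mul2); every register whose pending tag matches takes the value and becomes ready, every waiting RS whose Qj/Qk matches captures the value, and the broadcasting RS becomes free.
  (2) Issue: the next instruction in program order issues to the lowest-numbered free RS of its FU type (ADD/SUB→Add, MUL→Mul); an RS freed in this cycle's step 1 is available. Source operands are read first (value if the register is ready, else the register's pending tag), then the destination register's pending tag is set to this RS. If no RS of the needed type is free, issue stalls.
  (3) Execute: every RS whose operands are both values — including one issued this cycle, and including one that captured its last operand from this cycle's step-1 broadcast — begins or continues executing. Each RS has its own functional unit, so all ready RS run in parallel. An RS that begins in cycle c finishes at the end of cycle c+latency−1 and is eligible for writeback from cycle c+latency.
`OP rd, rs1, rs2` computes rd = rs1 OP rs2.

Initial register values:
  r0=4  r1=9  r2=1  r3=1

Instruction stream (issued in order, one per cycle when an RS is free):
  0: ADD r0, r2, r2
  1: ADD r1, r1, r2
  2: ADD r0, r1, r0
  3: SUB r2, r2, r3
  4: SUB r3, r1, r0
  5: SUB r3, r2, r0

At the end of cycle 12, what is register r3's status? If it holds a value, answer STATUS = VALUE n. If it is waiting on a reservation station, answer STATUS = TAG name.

STATUS = VALUE -12

c1: issue ADD r0<-Add1 | r0:Add1,r1:9,r2:1,r3:1
c2: issue ADD r1<-Add2 | r0:Add1,r1:Add2,r2:1,r3:1
c3: issue ADD r0<-Add3 | r0:Add3,r1:Add2,r2:1,r3:1
c4: CDB Add1=2; issue SUB r2<-Add1 | r0:Add3,r1:Add2,r2:Add1,r3:1
c5: CDB Add2=10; issue SUB r3<-Add2 | r0:Add3,r1:10,r2:Add1,r3:Add2
c6: stall | r0:Add3,r1:10,r2:Add1,r3:Add2
c7: CDB Add1=0; issue SUB r3<-Add1 | r0:Add3,r1:10,r2:0,r3:Add1
c8: CDB Add3=12 | r0:12,r1:10,r2:0,r3:Add1
c9: - | r0:12,r1:10,r2:0,r3:Add1
c10: - | r0:12,r1:10,r2:0,r3:Add1
c11: CDB Add1=-12 | r0:12,r1:10,r2:0,r3:-12
c12: CDB Add2=-2 | r0:12,r1:10,r2:0,r3:-12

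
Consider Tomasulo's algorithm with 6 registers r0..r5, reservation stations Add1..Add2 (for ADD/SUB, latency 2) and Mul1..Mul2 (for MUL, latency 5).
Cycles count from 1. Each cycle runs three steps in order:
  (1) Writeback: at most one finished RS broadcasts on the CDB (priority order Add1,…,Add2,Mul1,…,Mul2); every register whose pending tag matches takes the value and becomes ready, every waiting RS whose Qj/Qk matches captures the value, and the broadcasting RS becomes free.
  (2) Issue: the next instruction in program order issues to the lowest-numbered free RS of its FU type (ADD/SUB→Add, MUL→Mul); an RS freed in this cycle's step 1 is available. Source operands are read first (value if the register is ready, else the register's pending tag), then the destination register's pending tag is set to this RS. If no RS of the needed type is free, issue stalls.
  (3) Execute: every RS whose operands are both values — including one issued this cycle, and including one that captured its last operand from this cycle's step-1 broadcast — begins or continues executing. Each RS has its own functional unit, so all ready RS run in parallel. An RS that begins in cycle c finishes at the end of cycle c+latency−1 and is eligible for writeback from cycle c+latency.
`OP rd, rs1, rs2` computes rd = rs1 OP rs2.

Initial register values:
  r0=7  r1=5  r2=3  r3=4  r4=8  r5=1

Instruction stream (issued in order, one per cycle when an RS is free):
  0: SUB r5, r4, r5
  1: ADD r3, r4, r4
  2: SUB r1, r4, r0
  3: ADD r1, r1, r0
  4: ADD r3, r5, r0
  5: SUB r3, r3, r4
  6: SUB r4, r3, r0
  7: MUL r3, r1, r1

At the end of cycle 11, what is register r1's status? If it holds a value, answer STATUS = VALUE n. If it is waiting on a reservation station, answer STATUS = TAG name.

STATUS = VALUE 8

cycle 1: issue SUB r5<-Add1 // r0:7,r1:5,r2:3,r3:4,r4:8,r5:Add1
cycle 2: issue ADD r3<-Add2 // r0:7,r1:5,r2:3,r3:Add2,r4:8,r5:Add1
cycle 3: CDB Add1=7; issue SUB r1<-Add1 // r0:7,r1:Add1,r2:3,r3:Add2,r4:8,r5:7
cycle 4: CDB Add2=16; issue ADD r1<-Add2 // r0:7,r1:Add2,r2:3,r3:16,r4:8,r5:7
cycle 5: CDB Add1=1; issue ADD r3<-Add1 // r0:7,r1:Add2,r2:3,r3:Add1,r4:8,r5:7
cycle 6: stall // r0:7,r1:Add2,r2:3,r3:Add1,r4:8,r5:7
cycle 7: CDB Add1=14; issue SUB r3<-Add1 // r0:7,r1:Add2,r2:3,r3:Add1,r4:8,r5:7
cycle 8: CDB Add2=8; issue SUB r4<-Add2 // r0:7,r1:8,r2:3,r3:Add1,r4:Add2,r5:7
cycle 9: CDB Add1=6; issue MUL r3<-Mul1 // r0:7,r1:8,r2:3,r3:Mul1,r4:Add2,r5:7
cycle 10: - // r0:7,r1:8,r2:3,r3:Mul1,r4:Add2,r5:7
cycle 11: CDB Add2=-1 // r0:7,r1:8,r2:3,r3:Mul1,r4:-1,r5:7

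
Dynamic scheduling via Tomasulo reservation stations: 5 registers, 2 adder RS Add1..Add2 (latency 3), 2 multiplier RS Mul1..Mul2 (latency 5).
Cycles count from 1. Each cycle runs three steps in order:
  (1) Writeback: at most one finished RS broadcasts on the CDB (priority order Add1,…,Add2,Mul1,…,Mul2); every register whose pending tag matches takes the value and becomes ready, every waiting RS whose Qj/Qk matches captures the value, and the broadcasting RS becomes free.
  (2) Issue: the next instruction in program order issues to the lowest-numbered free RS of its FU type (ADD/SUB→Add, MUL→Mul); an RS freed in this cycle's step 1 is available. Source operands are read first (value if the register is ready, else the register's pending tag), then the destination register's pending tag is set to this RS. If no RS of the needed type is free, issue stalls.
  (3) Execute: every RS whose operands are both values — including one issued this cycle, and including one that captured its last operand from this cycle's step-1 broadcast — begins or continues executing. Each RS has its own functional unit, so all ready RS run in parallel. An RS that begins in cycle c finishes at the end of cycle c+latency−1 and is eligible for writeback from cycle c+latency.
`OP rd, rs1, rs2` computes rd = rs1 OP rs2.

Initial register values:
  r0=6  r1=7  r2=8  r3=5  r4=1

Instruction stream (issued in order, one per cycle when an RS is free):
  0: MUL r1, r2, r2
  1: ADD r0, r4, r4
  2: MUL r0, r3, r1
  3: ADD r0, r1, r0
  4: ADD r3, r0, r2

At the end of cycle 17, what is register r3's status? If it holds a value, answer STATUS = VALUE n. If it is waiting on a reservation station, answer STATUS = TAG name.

cycle 1: issue MUL r1<-Mul1 // r0:6,r1:Mul1,r2:8,r3:5,r4:1
cycle 2: issue ADD r0<-Add1 // r0:Add1,r1:Mul1,r2:8,r3:5,r4:1
cycle 3: issue MUL r0<-Mul2 // r0:Mul2,r1:Mul1,r2:8,r3:5,r4:1
cycle 4: issue ADD r0<-Add2 // r0:Add2,r1:Mul1,r2:8,r3:5,r4:1
cycle 5: CDB Add1=2; issue ADD r3<-Add1 // r0:Add2,r1:Mul1,r2:8,r3:Add1,r4:1
cycle 6: CDB Mul1=64 // r0:Add2,r1:64,r2:8,r3:Add1,r4:1
cycle 7: - // r0:Add2,r1:64,r2:8,r3:Add1,r4:1
cycle 8: - // r0:Add2,r1:64,r2:8,r3:Add1,r4:1
cycle 9: - // r0:Add2,r1:64,r2:8,r3:Add1,r4:1
cycle 10: - // r0:Add2,r1:64,r2:8,r3:Add1,r4:1
cycle 11: CDB Mul2=320 // r0:Add2,r1:64,r2:8,r3:Add1,r4:1
cycle 12: - // r0:Add2,r1:64,r2:8,r3:Add1,r4:1
cycle 13: - // r0:Add2,r1:64,r2:8,r3:Add1,r4:1
cycle 14: CDB Add2=384 // r0:384,r1:64,r2:8,r3:Add1,r4:1
cycle 15: - // r0:384,r1:64,r2:8,r3:Add1,r4:1
cycle 16: - // r0:384,r1:64,r2:8,r3:Add1,r4:1
cycle 17: CDB Add1=392 // r0:384,r1:64,r2:8,r3:392,r4:1

STATUS = VALUE 392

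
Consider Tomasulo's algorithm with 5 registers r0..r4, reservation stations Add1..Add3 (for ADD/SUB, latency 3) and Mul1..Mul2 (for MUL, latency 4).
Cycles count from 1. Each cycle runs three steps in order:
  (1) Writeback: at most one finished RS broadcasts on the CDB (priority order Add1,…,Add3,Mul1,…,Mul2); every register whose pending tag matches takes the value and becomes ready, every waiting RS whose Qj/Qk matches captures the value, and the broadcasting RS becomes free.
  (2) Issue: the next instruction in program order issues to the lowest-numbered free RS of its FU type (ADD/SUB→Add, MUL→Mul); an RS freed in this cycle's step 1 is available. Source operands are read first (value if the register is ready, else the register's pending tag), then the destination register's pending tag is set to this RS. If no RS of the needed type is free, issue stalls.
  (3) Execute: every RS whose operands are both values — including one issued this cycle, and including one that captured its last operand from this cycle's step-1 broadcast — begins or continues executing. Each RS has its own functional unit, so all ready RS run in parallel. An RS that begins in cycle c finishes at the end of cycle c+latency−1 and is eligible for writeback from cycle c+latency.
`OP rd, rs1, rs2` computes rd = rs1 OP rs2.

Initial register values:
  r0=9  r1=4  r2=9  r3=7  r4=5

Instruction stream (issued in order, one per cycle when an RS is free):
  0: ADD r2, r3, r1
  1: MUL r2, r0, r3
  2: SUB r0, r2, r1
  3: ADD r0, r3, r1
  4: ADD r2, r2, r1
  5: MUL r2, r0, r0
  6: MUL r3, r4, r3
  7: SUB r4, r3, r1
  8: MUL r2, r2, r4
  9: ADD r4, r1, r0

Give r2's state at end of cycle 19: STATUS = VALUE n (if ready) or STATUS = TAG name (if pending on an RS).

  c1: issue ADD r2<-Add1  regs: r0:9,r1:4,r2:Add1,r3:7,r4:5
  c2: issue MUL r2<-Mul1  regs: r0:9,r1:4,r2:Mul1,r3:7,r4:5
  c3: issue SUB r0<-Add2  regs: r0:Add2,r1:4,r2:Mul1,r3:7,r4:5
  c4: CDB Add1=11; issue ADD r0<-Add1  regs: r0:Add1,r1:4,r2:Mul1,r3:7,r4:5
  c5: issue ADD r2<-Add3  regs: r0:Add1,r1:4,r2:Add3,r3:7,r4:5
  c6: CDB Mul1=63; issue MUL r2<-Mul1  regs: r0:Add1,r1:4,r2:Mul1,r3:7,r4:5
  c7: CDB Add1=11; issue MUL r3<-Mul2  regs: r0:11,r1:4,r2:Mul1,r3:Mul2,r4:5
  c8: issue SUB r4<-Add1  regs: r0:11,r1:4,r2:Mul1,r3:Mul2,r4:Add1
  c9: CDB Add2=59; stall  regs: r0:11,r1:4,r2:Mul1,r3:Mul2,r4:Add1
  c10: CDB Add3=67; stall  regs: r0:11,r1:4,r2:Mul1,r3:Mul2,r4:Add1
  c11: CDB Mul1=121; issue MUL r2<-Mul1  regs: r0:11,r1:4,r2:Mul1,r3:Mul2,r4:Add1
  c12: CDB Mul2=35; issue ADD r4<-Add2  regs: r0:11,r1:4,r2:Mul1,r3:35,r4:Add2
  c13: -  regs: r0:11,r1:4,r2:Mul1,r3:35,r4:Add2
  c14: -  regs: r0:11,r1:4,r2:Mul1,r3:35,r4:Add2
  c15: CDB Add1=31  regs: r0:11,r1:4,r2:Mul1,r3:35,r4:Add2
  c16: CDB Add2=15  regs: r0:11,r1:4,r2:Mul1,r3:35,r4:15
  c17: -  regs: r0:11,r1:4,r2:Mul1,r3:35,r4:15
  c18: -  regs: r0:11,r1:4,r2:Mul1,r3:35,r4:15
  c19: CDB Mul1=3751  regs: r0:11,r1:4,r2:3751,r3:35,r4:15

STATUS = VALUE 3751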